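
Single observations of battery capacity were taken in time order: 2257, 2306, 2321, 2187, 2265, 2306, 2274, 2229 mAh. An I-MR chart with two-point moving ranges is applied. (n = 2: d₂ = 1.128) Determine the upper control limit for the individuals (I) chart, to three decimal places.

X̄ = (2257 + 2306 + 2321 + 2187 + 2265 + 2306 + 2274 + 2229) / 8 = 2268.1250
Moving ranges: 49, 15, 134, 78, 41, 32, 45; M̄R̄ = 394.0000 / 7 = 56.2857
UCL = X̄ + 3·M̄R̄/d₂ = 2268.1250 + 3 × 56.2857 / 1.128 = 2417.8210

2417.821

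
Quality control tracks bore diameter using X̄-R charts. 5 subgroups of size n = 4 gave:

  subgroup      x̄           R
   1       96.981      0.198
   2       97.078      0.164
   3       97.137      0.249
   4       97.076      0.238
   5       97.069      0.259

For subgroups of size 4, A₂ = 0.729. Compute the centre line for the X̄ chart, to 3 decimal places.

X̄̄ = (96.981 + 97.078 + 97.137 + 97.076 + 97.069) / 5 = 485.3410 / 5 = 97.0682
CL = X̄̄ = 97.0682

97.068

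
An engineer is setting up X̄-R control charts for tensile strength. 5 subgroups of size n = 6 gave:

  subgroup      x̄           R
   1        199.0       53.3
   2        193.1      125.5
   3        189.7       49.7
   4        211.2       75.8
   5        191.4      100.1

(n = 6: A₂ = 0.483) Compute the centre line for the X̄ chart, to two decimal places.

X̄̄ = (199.0 + 193.1 + 189.7 + 211.2 + 191.4) / 5 = 984.4000 / 5 = 196.8800
CL = X̄̄ = 196.8800

196.88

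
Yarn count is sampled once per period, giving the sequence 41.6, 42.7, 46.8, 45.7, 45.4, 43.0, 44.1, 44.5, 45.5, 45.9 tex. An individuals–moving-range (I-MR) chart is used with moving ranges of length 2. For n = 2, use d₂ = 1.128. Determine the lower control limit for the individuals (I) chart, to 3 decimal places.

41.003

X̄ = (41.6 + 42.7 + 46.8 + 45.7 + 45.4 + 43.0 + 44.1 + 44.5 + 45.5 + 45.9) / 10 = 44.5200
Moving ranges: 1.1, 4.1, 1.1, 0.3, 2.4, 1.1, 0.4, 1.0, 0.4; M̄R̄ = 11.9000 / 9 = 1.3222
LCL = X̄ − 3·M̄R̄/d₂ = 44.5200 − 3 × 1.3222 / 1.128 = 41.0035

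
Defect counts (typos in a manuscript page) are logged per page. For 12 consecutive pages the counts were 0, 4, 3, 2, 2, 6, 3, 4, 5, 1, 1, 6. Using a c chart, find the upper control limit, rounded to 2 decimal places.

8.35

c̄ = (0 + 4 + 3 + 2 + 2 + 6 + 3 + 4 + 5 + 1 + 1 + 6) / 12 = 37 / 12 = 3.0833
UCL = c̄ + 3√c̄ = 3.0833 + 3 × √3.0833 = 3.0833 + 3 × 1.7559 = 8.3512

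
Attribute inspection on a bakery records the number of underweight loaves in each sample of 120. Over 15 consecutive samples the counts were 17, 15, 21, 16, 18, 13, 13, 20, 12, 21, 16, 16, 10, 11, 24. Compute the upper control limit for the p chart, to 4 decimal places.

p̄ = Σdᵢ / (k·n) = 243 / (15 × 120) = 0.13500
UCL = p̄ + 3·√(p̄(1−p̄)/n) = 0.13500 + 3 × √(0.13500×0.86500/120) = 0.13500 + 3 × 0.03119 = 0.22858

0.2286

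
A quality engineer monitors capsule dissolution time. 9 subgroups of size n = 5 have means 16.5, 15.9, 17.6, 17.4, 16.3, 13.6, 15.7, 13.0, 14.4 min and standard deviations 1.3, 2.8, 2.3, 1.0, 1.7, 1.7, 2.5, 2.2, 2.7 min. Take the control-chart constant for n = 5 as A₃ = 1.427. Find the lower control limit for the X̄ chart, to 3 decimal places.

X̄̄ = (16.5 + 15.9 + 17.6 + 17.4 + 16.3 + 13.6 + 15.7 + 13.0 + 14.4) / 9 = 15.6000
s̄ = (1.3 + 2.8 + 2.3 + 1.0 + 1.7 + 1.7 + 2.5 + 2.2 + 2.7) / 9 = 2.0222
LCL = X̄̄ − A₃·s̄ = 15.6000 − 1.427 × 2.0222 = 12.7143

12.714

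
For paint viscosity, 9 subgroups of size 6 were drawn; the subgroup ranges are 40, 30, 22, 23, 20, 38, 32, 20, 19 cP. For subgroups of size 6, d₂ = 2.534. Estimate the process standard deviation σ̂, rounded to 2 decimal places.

R̄ = (40 + 30 + 22 + 23 + 20 + 38 + 32 + 20 + 19) / 9 = 27.1111
σ̂ = R̄ / d₂ = 27.1111 / 2.534 = 10.6989

10.70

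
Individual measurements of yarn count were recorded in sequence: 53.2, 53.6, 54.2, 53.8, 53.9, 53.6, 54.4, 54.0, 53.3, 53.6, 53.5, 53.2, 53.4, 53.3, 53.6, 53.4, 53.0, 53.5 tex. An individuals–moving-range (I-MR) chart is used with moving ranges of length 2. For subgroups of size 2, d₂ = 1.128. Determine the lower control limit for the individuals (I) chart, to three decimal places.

X̄ = (53.2 + 53.6 + 54.2 + 53.8 + 53.9 + 53.6 + 54.4 + 54.0 + 53.3 + 53.6 + 53.5 + 53.2 + 53.4 + 53.3 + 53.6 + 53.4 + 53.0 + 53.5) / 18 = 53.5833
Moving ranges: 0.4, 0.6, 0.4, 0.1, 0.3, 0.8, 0.4, 0.7, 0.3, 0.1, 0.3, 0.2, 0.1, 0.3, 0.2, 0.4, 0.5; M̄R̄ = 6.1000 / 17 = 0.3588
LCL = X̄ − 3·M̄R̄/d₂ = 53.5833 − 3 × 0.3588 / 1.128 = 52.6290

52.629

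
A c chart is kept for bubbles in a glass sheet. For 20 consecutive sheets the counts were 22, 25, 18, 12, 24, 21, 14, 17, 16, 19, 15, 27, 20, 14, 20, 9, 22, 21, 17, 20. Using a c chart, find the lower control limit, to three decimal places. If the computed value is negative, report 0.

5.694

c̄ = (22 + 25 + 18 + 12 + 24 + 21 + 14 + 17 + 16 + 19 + 15 + 27 + 20 + 14 + 20 + 9 + 22 + 21 + 17 + 20) / 20 = 373 / 20 = 18.6500
LCL = c̄ − 3√c̄ = 18.6500 − 3 × 4.3186 = 5.6943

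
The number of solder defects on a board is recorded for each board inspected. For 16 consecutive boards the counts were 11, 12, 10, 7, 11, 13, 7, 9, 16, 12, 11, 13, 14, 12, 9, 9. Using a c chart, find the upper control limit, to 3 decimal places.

c̄ = (11 + 12 + 10 + 7 + 11 + 13 + 7 + 9 + 16 + 12 + 11 + 13 + 14 + 12 + 9 + 9) / 16 = 176 / 16 = 11.0000
UCL = c̄ + 3√c̄ = 11.0000 + 3 × √11.0000 = 11.0000 + 3 × 3.3166 = 20.9499

20.950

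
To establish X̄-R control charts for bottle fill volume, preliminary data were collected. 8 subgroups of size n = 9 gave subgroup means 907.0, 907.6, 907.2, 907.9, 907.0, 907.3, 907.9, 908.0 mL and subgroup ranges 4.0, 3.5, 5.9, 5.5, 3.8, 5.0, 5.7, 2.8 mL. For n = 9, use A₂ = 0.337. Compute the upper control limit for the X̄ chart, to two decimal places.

909.01

X̄̄ = (907.0 + 907.6 + 907.2 + 907.9 + 907.0 + 907.3 + 907.9 + 908.0) / 8 = 7259.9000 / 8 = 907.4875
R̄ = (4.0 + 3.5 + 5.9 + 5.5 + 3.8 + 5.0 + 5.7 + 2.8) / 8 = 36.2000 / 8 = 4.5250
UCL = X̄̄ + A₂·R̄ = 907.4875 + 0.337 × 4.5250 = 909.0124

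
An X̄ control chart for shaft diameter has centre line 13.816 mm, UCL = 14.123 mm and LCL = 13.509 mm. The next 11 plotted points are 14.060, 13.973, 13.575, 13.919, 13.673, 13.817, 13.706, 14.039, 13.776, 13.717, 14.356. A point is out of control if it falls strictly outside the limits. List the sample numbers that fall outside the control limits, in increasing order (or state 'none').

Compare each point to [13.509, 14.123]: sample 11 = 14.356 > UCL.

11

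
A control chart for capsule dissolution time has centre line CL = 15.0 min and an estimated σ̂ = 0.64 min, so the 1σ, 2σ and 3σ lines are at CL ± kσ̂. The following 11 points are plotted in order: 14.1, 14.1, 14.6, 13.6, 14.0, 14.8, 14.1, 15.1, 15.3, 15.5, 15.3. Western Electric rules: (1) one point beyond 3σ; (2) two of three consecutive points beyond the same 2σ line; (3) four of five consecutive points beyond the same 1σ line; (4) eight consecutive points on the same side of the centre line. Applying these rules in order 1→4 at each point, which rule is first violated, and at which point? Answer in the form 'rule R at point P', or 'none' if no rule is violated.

Zone of each point (C = within 1σ̂, B = 1σ̂–2σ̂, A = 2σ̂–3σ̂, * = beyond 3σ̂; sign = side of CL): 1:-B, 2:-B, 3:-C, 4:-A, 5:-B, 6:-C, 7:-B, 8:+C, 9:+C, 10:+C, 11:+C
Rule 3 (four of five consecutive points beyond the same 1σ limit) is satisfied at point 5.

rule 3 at point 5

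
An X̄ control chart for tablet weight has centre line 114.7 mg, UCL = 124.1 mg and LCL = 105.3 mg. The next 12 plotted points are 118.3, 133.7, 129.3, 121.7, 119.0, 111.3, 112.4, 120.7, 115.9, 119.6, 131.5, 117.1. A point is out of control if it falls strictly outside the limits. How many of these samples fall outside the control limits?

Compare each point to [105.3, 124.1]: sample 2 = 133.7 > UCL; sample 3 = 129.3 > UCL; sample 11 = 131.5 > UCL.

3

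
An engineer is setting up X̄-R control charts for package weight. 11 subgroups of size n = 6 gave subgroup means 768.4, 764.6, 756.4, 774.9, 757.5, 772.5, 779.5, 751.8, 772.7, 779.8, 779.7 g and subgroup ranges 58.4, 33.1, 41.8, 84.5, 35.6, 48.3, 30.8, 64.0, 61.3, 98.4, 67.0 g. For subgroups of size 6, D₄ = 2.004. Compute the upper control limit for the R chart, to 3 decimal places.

113.536

R̄ = (58.4 + 33.1 + 41.8 + 84.5 + 35.6 + 48.3 + 30.8 + 64.0 + 61.3 + 98.4 + 67.0) / 11 = 623.2000 / 11 = 56.6545
UCL_R = D₄·R̄ = 2.004 × 56.6545 = 113.5357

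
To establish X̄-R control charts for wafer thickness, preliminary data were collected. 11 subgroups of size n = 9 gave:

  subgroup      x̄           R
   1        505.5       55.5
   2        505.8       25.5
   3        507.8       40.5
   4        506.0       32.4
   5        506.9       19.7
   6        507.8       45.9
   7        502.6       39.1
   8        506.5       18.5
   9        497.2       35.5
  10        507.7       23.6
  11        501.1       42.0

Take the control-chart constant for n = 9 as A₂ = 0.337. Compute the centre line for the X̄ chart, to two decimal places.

504.99

X̄̄ = (505.5 + 505.8 + 507.8 + 506.0 + 506.9 + 507.8 + 502.6 + 506.5 + 497.2 + 507.7 + 501.1) / 11 = 5554.9000 / 11 = 504.9909
CL = X̄̄ = 504.9909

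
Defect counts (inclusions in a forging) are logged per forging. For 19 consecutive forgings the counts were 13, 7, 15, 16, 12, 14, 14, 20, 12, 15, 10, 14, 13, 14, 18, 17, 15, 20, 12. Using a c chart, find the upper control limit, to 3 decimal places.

c̄ = (13 + 7 + 15 + 16 + 12 + 14 + 14 + 20 + 12 + 15 + 10 + 14 + 13 + 14 + 18 + 17 + 15 + 20 + 12) / 19 = 271 / 19 = 14.2632
UCL = c̄ + 3√c̄ = 14.2632 + 3 × √14.2632 = 14.2632 + 3 × 3.7767 = 25.5931

25.593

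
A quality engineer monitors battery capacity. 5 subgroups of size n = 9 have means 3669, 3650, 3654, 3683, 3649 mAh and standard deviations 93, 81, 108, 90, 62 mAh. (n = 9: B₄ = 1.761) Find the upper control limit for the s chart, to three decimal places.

152.855

s̄ = (93 + 81 + 108 + 90 + 62) / 5 = 86.8000
UCL_s = B₄·s̄ = 1.761 × 86.8000 = 152.8548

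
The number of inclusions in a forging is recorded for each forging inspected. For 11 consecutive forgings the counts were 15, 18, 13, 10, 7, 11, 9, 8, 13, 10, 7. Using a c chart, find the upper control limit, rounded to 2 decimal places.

20.95

c̄ = (15 + 18 + 13 + 10 + 7 + 11 + 9 + 8 + 13 + 10 + 7) / 11 = 121 / 11 = 11.0000
UCL = c̄ + 3√c̄ = 11.0000 + 3 × √11.0000 = 11.0000 + 3 × 3.3166 = 20.9499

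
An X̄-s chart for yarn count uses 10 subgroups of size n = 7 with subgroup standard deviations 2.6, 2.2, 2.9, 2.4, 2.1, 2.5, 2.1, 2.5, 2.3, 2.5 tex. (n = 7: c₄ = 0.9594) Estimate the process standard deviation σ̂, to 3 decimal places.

s̄ = (2.6 + 2.2 + 2.9 + 2.4 + 2.1 + 2.5 + 2.1 + 2.5 + 2.3 + 2.5) / 10 = 2.4100
σ̂ = s̄ / c₄ = 2.4100 / 0.9594 = 2.5120

2.512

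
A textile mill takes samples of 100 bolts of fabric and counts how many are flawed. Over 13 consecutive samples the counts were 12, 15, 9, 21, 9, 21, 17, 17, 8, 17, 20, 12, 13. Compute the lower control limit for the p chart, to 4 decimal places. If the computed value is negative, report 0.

0.0407

p̄ = Σdᵢ / (k·n) = 191 / (13 × 100) = 0.14692
LCL = p̄ − 3·√(p̄(1−p̄)/n) = 0.14692 − 3 × 0.03540 = 0.04071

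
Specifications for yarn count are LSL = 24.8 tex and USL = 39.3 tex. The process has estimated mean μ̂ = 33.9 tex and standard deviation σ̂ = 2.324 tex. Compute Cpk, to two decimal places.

0.77

Cpu = (USL − μ̂) / (3σ̂) = (39.3 − 33.9) / (3 × 2.324) = 0.7745; Cpl = (μ̂ − LSL) / (3σ̂) = (33.9 − 24.8) / (3 × 2.324) = 1.3052; Cpk = min(Cpu, Cpl) = 0.7745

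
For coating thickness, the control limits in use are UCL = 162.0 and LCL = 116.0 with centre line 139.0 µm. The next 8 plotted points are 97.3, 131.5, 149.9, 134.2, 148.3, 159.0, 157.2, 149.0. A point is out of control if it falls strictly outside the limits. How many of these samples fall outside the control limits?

Compare each point to [116.0, 162.0]: sample 1 = 97.3 < LCL.

1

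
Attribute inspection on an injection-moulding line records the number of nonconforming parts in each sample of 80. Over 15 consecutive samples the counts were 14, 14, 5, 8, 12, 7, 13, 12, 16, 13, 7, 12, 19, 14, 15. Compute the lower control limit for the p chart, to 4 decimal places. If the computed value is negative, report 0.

0.0308

p̄ = Σdᵢ / (k·n) = 181 / (15 × 80) = 0.15083
LCL = p̄ − 3·√(p̄(1−p̄)/n) = 0.15083 − 3 × 0.04001 = 0.03079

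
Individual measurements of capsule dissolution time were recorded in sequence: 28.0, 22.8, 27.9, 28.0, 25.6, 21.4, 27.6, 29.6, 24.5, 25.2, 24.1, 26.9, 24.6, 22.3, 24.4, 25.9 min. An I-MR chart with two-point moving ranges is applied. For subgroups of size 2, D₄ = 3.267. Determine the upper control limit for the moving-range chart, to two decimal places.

9.39

Moving ranges: 5.2, 5.1, 0.1, 2.4, 4.2, 6.2, 2.0, 5.1, 0.7, 1.1, 2.8, 2.3, 2.3, 2.1, 1.5; M̄R̄ = 43.1000 / 15 = 2.8733
UCL_MR = D₄·M̄R̄ = 3.267 × 2.8733 = 9.3872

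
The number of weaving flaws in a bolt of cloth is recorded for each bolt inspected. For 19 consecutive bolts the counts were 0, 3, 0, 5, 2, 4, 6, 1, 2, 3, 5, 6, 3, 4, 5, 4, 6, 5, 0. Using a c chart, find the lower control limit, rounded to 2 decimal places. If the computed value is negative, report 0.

c̄ = (0 + 3 + 0 + 5 + 2 + 4 + 6 + 1 + 2 + 3 + 5 + 6 + 3 + 4 + 5 + 4 + 6 + 5 + 0) / 19 = 64 / 19 = 3.3684
LCL = c̄ − 3√c̄ = 3.3684 − 3 × 1.8353 = -2.1376 → 0 (cannot be negative)

0.00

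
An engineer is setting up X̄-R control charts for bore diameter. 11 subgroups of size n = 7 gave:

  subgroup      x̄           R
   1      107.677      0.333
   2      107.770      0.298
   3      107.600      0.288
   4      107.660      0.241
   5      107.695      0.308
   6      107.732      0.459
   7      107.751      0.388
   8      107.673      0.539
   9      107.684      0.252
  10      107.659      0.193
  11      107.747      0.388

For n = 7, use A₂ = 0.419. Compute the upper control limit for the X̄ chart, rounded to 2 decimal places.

107.84

X̄̄ = (107.677 + 107.770 + 107.600 + 107.660 + 107.695 + 107.732 + 107.751 + 107.673 + 107.684 + 107.659 + 107.747) / 11 = 1184.6480 / 11 = 107.6953
R̄ = (0.333 + 0.298 + 0.288 + 0.241 + 0.308 + 0.459 + 0.388 + 0.539 + 0.252 + 0.193 + 0.388) / 11 = 3.6870 / 11 = 0.3352
UCL = X̄̄ + A₂·R̄ = 107.6953 + 0.419 × 0.3352 = 107.8357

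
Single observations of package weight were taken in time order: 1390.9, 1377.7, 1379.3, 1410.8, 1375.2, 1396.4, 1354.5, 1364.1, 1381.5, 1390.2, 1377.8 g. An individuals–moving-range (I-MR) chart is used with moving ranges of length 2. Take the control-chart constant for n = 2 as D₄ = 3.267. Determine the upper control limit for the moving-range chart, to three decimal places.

63.086

Moving ranges: 13.2, 1.6, 31.5, 35.6, 21.2, 41.9, 9.6, 17.4, 8.7, 12.4; M̄R̄ = 193.1000 / 10 = 19.3100
UCL_MR = D₄·M̄R̄ = 3.267 × 19.3100 = 63.0858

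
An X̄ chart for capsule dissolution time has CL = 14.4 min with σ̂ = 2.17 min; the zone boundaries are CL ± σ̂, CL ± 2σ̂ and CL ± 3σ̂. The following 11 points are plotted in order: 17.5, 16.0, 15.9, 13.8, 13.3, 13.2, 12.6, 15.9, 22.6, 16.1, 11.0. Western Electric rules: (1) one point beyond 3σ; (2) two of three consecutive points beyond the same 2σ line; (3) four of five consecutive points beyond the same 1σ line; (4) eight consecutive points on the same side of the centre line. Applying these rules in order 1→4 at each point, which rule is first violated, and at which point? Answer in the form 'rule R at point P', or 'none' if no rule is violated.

rule 1 at point 9

Zone of each point (C = within 1σ̂, B = 1σ̂–2σ̂, A = 2σ̂–3σ̂, * = beyond 3σ̂; sign = side of CL): 1:+B, 2:+C, 3:+C, 4:-C, 5:-C, 6:-C, 7:-C, 8:+C, 9:+*, 10:+C, 11:-B
Rule 1 (one point beyond the 3σ limits) is satisfied at point 9.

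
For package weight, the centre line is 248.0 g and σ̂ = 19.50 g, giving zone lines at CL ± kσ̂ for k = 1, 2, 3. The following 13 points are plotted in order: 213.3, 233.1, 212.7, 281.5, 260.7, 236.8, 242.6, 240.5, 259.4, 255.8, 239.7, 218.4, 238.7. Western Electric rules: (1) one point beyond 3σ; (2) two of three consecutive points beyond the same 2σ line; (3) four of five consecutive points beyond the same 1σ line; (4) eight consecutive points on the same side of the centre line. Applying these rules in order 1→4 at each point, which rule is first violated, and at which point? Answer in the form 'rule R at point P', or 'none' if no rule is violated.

Zone of each point (C = within 1σ̂, B = 1σ̂–2σ̂, A = 2σ̂–3σ̂, * = beyond 3σ̂; sign = side of CL): 1:-B, 2:-C, 3:-B, 4:+B, 5:+C, 6:-C, 7:-C, 8:-C, 9:+C, 10:+C, 11:-C, 12:-B, 13:-C
No rule fires across all 13 points.

none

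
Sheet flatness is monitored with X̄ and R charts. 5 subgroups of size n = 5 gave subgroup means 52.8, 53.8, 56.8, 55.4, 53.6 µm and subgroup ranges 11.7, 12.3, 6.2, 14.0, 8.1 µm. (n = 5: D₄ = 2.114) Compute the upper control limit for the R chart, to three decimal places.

R̄ = (11.7 + 12.3 + 6.2 + 14.0 + 8.1) / 5 = 52.3000 / 5 = 10.4600
UCL_R = D₄·R̄ = 2.114 × 10.4600 = 22.1124

22.112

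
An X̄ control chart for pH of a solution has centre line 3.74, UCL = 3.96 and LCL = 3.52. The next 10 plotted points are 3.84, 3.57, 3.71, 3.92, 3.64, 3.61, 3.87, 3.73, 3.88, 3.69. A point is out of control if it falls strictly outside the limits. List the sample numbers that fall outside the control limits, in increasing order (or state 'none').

All 10 points lie within [3.52, 3.96].

none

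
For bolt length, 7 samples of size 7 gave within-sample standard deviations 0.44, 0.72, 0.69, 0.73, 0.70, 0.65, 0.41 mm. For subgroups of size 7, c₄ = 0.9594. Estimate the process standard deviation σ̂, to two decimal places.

s̄ = (0.44 + 0.72 + 0.69 + 0.73 + 0.70 + 0.65 + 0.41) / 7 = 0.6200
σ̂ = s̄ / c₄ = 0.6200 / 0.9594 = 0.6462

0.65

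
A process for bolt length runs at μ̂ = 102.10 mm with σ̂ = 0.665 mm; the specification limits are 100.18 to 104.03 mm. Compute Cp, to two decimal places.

Cp = (USL − LSL) / (6σ̂) = (104.03 − 100.18) / (6 × 0.665) = 3.8500 / 3.9900 = 0.9649

0.96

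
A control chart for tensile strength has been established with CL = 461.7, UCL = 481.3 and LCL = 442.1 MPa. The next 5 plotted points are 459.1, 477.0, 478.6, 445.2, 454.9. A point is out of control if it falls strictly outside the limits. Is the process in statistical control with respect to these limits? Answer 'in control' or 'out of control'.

in control

All 5 points lie within [442.1, 481.3].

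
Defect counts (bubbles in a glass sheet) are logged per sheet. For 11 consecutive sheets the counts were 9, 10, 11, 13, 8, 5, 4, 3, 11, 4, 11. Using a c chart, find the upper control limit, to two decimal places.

c̄ = (9 + 10 + 11 + 13 + 8 + 5 + 4 + 3 + 11 + 4 + 11) / 11 = 89 / 11 = 8.0909
UCL = c̄ + 3√c̄ = 8.0909 + 3 × √8.0909 = 8.0909 + 3 × 2.8445 = 16.6243

16.62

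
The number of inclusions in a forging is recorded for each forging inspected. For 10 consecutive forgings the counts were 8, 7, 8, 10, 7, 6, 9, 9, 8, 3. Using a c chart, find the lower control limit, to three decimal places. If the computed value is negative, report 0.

c̄ = (8 + 7 + 8 + 10 + 7 + 6 + 9 + 9 + 8 + 3) / 10 = 75 / 10 = 7.5000
LCL = c̄ − 3√c̄ = 7.5000 − 3 × 2.7386 = -0.7158 → 0 (cannot be negative)

0.000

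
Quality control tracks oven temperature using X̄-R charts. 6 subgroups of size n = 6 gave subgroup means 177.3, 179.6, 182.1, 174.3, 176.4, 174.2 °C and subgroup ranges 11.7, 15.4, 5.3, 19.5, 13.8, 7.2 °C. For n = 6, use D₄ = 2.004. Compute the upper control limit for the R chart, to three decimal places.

24.349

R̄ = (11.7 + 15.4 + 5.3 + 19.5 + 13.8 + 7.2) / 6 = 72.9000 / 6 = 12.1500
UCL_R = D₄·R̄ = 2.004 × 12.1500 = 24.3486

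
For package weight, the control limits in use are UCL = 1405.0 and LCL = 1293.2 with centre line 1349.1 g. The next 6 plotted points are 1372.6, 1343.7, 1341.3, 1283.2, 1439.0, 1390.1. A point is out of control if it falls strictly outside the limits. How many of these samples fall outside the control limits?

Compare each point to [1293.2, 1405.0]: sample 4 = 1283.2 < LCL; sample 5 = 1439.0 > UCL.

2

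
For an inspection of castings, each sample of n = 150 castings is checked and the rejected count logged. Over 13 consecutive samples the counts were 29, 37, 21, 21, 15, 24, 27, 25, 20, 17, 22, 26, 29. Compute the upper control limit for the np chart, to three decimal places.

p̄ = Σdᵢ / (k·n) = 313 / (13 × 150) = 0.16051
UCL = np̄ + 3·√(np̄(1−p̄)) = 24.0769 + 3 × √(24.0769×0.83949) = 24.0769 + 3 × 4.4958 = 37.5643

37.564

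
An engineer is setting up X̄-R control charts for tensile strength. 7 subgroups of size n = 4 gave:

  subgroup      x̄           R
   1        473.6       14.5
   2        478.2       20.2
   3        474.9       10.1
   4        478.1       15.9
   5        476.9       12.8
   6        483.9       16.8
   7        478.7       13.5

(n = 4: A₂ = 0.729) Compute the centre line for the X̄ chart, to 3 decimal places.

477.757

X̄̄ = (473.6 + 478.2 + 474.9 + 478.1 + 476.9 + 483.9 + 478.7) / 7 = 3344.3000 / 7 = 477.7571
CL = X̄̄ = 477.7571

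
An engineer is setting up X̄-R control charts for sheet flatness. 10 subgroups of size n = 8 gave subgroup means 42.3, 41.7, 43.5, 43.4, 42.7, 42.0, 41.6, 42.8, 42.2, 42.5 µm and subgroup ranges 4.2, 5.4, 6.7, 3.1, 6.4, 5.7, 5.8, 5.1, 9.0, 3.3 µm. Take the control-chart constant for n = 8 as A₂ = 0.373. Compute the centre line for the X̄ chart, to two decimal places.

X̄̄ = (42.3 + 41.7 + 43.5 + 43.4 + 42.7 + 42.0 + 41.6 + 42.8 + 42.2 + 42.5) / 10 = 424.7000 / 10 = 42.4700
CL = X̄̄ = 42.4700

42.47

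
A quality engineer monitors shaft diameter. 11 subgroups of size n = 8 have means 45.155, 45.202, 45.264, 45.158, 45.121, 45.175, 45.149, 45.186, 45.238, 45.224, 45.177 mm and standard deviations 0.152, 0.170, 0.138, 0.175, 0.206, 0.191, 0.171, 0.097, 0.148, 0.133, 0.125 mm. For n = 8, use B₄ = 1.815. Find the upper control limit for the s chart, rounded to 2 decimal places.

0.28

s̄ = (0.152 + 0.170 + 0.138 + 0.175 + 0.206 + 0.191 + 0.171 + 0.097 + 0.148 + 0.133 + 0.125) / 11 = 0.1551
UCL_s = B₄·s̄ = 1.815 × 0.1551 = 0.2815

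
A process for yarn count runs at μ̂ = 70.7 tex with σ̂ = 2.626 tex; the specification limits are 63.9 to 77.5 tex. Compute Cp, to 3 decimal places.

0.863

Cp = (USL − LSL) / (6σ̂) = (77.5 − 63.9) / (6 × 2.626) = 13.6000 / 15.7560 = 0.8632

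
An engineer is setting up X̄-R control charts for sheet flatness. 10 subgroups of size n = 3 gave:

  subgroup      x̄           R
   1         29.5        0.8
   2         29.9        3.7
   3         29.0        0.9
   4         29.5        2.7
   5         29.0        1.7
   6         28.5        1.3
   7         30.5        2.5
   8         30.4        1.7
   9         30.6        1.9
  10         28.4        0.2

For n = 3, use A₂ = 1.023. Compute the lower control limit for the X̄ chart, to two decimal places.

X̄̄ = (29.5 + 29.9 + 29.0 + 29.5 + 29.0 + 28.5 + 30.5 + 30.4 + 30.6 + 28.4) / 10 = 295.3000 / 10 = 29.5300
R̄ = (0.8 + 3.7 + 0.9 + 2.7 + 1.7 + 1.3 + 2.5 + 1.7 + 1.9 + 0.2) / 10 = 17.4000 / 10 = 1.7400
LCL = X̄̄ − A₂·R̄ = 29.5300 − 1.023 × 1.7400 = 27.7500

27.75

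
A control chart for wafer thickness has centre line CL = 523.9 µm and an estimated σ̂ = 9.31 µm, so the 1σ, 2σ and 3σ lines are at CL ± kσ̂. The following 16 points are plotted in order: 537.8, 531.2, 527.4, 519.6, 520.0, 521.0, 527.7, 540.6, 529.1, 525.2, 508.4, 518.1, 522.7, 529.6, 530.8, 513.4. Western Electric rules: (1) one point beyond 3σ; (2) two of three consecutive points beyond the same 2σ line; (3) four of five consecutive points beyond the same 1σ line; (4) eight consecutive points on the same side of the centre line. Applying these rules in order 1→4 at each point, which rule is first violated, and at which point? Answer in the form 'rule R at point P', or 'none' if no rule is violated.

none

Zone of each point (C = within 1σ̂, B = 1σ̂–2σ̂, A = 2σ̂–3σ̂, * = beyond 3σ̂; sign = side of CL): 1:+B, 2:+C, 3:+C, 4:-C, 5:-C, 6:-C, 7:+C, 8:+B, 9:+C, 10:+C, 11:-B, 12:-C, 13:-C, 14:+C, 15:+C, 16:-B
No rule fires across all 16 points.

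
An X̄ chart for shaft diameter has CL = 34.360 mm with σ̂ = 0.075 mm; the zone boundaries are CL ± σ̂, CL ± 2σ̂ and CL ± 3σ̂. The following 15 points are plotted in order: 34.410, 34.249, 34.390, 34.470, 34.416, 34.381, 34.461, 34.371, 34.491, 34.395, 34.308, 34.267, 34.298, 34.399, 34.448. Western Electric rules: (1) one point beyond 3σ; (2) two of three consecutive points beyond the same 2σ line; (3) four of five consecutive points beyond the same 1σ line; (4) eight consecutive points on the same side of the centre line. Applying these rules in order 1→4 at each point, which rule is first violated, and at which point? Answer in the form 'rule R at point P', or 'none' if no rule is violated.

Zone of each point (C = within 1σ̂, B = 1σ̂–2σ̂, A = 2σ̂–3σ̂, * = beyond 3σ̂; sign = side of CL): 1:+C, 2:-B, 3:+C, 4:+B, 5:+C, 6:+C, 7:+B, 8:+C, 9:+B, 10:+C, 11:-C, 12:-B, 13:-C, 14:+C, 15:+B
Rule 4 (eight consecutive points on the same side of the centre line) is satisfied at point 10.

rule 4 at point 10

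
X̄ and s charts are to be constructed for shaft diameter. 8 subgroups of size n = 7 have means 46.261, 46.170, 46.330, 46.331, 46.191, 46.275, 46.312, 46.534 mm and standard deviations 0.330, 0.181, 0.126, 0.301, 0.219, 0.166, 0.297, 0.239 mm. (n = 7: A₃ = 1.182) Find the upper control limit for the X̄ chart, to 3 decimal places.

X̄̄ = (46.261 + 46.170 + 46.330 + 46.331 + 46.191 + 46.275 + 46.312 + 46.534) / 8 = 46.3005
s̄ = (0.330 + 0.181 + 0.126 + 0.301 + 0.219 + 0.166 + 0.297 + 0.239) / 8 = 0.2324
UCL = X̄̄ + A₃·s̄ = 46.3005 + 1.182 × 0.2324 = 46.5752

46.575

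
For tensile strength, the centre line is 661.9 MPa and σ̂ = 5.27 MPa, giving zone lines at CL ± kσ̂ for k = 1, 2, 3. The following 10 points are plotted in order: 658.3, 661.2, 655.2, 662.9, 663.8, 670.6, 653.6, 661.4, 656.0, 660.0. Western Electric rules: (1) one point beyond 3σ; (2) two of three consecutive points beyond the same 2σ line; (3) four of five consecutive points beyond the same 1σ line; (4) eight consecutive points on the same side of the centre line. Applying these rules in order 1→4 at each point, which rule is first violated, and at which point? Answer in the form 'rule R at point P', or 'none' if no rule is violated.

Zone of each point (C = within 1σ̂, B = 1σ̂–2σ̂, A = 2σ̂–3σ̂, * = beyond 3σ̂; sign = side of CL): 1:-C, 2:-C, 3:-B, 4:+C, 5:+C, 6:+B, 7:-B, 8:-C, 9:-B, 10:-C
No rule fires across all 10 points.

none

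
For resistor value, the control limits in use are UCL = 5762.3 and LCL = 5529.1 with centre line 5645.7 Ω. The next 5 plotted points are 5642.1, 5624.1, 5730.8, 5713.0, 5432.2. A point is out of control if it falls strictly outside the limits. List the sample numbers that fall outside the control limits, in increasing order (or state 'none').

5

Compare each point to [5529.1, 5762.3]: sample 5 = 5432.2 < LCL.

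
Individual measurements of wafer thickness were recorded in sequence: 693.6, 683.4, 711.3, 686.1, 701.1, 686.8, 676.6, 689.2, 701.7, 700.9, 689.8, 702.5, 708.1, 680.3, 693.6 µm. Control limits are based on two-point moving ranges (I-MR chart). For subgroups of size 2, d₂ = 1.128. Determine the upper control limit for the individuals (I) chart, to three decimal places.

731.509

X̄ = (693.6 + 683.4 + 711.3 + 686.1 + 701.1 + 686.8 + 676.6 + 689.2 + 701.7 + 700.9 + 689.8 + 702.5 + 708.1 + 680.3 + 693.6) / 15 = 693.6667
Moving ranges: 10.2, 27.9, 25.2, 15.0, 14.3, 10.2, 12.6, 12.5, 0.8, 11.1, 12.7, 5.6, 27.8, 13.3; M̄R̄ = 199.2000 / 14 = 14.2286
UCL = X̄ + 3·M̄R̄/d₂ = 693.6667 + 3 × 14.2286 / 1.128 = 731.5086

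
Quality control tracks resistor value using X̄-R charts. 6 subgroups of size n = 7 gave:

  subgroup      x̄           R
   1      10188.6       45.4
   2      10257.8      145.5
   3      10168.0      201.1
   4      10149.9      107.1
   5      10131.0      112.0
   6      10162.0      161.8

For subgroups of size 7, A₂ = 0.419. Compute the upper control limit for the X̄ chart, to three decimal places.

10230.191

X̄̄ = (10188.6 + 10257.8 + 10168.0 + 10149.9 + 10131.0 + 10162.0) / 6 = 61057.3000 / 6 = 10176.2167
R̄ = (45.4 + 145.5 + 201.1 + 107.1 + 112.0 + 161.8) / 6 = 772.9000 / 6 = 128.8167
UCL = X̄̄ + A₂·R̄ = 10176.2167 + 0.419 × 128.8167 = 10230.1909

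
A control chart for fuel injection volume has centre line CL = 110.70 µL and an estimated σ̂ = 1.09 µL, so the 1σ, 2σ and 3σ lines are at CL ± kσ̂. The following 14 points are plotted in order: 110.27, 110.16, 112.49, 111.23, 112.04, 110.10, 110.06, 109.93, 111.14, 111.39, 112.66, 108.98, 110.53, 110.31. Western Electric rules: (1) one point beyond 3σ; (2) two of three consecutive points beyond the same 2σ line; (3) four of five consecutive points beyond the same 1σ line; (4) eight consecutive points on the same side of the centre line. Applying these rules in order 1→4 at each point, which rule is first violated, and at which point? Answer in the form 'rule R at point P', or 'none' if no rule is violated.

Zone of each point (C = within 1σ̂, B = 1σ̂–2σ̂, A = 2σ̂–3σ̂, * = beyond 3σ̂; sign = side of CL): 1:-C, 2:-C, 3:+B, 4:+C, 5:+B, 6:-C, 7:-C, 8:-C, 9:+C, 10:+C, 11:+B, 12:-B, 13:-C, 14:-C
No rule fires across all 14 points.

none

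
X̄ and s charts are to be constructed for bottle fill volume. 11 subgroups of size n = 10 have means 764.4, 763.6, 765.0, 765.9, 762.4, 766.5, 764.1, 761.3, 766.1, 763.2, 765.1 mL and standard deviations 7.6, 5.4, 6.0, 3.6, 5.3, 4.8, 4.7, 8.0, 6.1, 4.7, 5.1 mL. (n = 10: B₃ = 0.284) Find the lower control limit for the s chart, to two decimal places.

s̄ = (7.6 + 5.4 + 6.0 + 3.6 + 5.3 + 4.8 + 4.7 + 8.0 + 6.1 + 4.7 + 5.1) / 11 = 5.5727
LCL_s = B₃·s̄ = 0.284 × 5.5727 = 1.5827

1.58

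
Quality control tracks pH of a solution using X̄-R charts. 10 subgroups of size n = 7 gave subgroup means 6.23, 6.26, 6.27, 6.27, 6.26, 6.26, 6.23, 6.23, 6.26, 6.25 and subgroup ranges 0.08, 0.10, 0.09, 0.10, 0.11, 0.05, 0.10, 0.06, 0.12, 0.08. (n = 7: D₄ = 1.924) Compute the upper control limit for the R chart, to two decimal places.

R̄ = (0.08 + 0.10 + 0.09 + 0.10 + 0.11 + 0.05 + 0.10 + 0.06 + 0.12 + 0.08) / 10 = 0.8900 / 10 = 0.0890
UCL_R = D₄·R̄ = 1.924 × 0.0890 = 0.1712

0.17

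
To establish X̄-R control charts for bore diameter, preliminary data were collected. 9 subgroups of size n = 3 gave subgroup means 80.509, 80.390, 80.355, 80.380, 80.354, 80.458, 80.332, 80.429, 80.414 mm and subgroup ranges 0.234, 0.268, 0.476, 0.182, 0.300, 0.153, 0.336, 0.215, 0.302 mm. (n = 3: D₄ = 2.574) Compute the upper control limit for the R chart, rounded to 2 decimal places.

0.71

R̄ = (0.234 + 0.268 + 0.476 + 0.182 + 0.300 + 0.153 + 0.336 + 0.215 + 0.302) / 9 = 2.4660 / 9 = 0.2740
UCL_R = D₄·R̄ = 2.574 × 0.2740 = 0.7053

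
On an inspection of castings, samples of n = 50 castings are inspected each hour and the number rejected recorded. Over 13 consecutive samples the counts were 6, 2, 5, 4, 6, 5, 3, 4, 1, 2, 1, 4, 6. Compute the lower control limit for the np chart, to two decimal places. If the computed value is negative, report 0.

p̄ = Σdᵢ / (k·n) = 49 / (13 × 50) = 0.07538
LCL = np̄ − 3·√(np̄(1−p̄)) = 3.7692 − 3 × 1.8668 = -1.8313 → 0 (negative, so LCL = 0)

0.00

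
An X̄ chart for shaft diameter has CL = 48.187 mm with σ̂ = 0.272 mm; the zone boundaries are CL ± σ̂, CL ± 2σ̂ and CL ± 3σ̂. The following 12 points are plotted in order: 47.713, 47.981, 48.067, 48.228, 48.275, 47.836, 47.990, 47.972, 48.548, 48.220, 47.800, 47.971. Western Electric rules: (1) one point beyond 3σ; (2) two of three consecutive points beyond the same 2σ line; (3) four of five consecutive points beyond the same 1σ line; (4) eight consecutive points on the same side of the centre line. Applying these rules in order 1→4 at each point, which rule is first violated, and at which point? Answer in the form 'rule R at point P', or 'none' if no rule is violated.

none

Zone of each point (C = within 1σ̂, B = 1σ̂–2σ̂, A = 2σ̂–3σ̂, * = beyond 3σ̂; sign = side of CL): 1:-B, 2:-C, 3:-C, 4:+C, 5:+C, 6:-B, 7:-C, 8:-C, 9:+B, 10:+C, 11:-B, 12:-C
No rule fires across all 12 points.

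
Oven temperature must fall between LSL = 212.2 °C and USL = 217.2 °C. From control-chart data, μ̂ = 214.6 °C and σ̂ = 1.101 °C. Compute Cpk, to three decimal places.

Cpu = (USL − μ̂) / (3σ̂) = (217.2 − 214.6) / (3 × 1.101) = 0.7872; Cpl = (μ̂ − LSL) / (3σ̂) = (214.6 − 212.2) / (3 × 1.101) = 0.7266; Cpk = min(Cpu, Cpl) = 0.7266

0.727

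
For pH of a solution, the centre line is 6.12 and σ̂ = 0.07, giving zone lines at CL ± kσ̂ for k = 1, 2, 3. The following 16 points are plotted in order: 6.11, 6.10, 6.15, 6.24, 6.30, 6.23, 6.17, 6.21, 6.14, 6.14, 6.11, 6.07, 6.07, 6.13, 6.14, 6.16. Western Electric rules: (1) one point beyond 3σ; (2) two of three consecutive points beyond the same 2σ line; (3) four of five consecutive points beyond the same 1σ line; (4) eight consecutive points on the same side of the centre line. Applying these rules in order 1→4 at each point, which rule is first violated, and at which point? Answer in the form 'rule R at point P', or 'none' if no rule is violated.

rule 3 at point 8

Zone of each point (C = within 1σ̂, B = 1σ̂–2σ̂, A = 2σ̂–3σ̂, * = beyond 3σ̂; sign = side of CL): 1:-C, 2:-C, 3:+C, 4:+B, 5:+A, 6:+B, 7:+C, 8:+B, 9:+C, 10:+C, 11:-C, 12:-C, 13:-C, 14:+C, 15:+C, 16:+C
Rule 3 (four of five consecutive points beyond the same 1σ limit) is satisfied at point 8.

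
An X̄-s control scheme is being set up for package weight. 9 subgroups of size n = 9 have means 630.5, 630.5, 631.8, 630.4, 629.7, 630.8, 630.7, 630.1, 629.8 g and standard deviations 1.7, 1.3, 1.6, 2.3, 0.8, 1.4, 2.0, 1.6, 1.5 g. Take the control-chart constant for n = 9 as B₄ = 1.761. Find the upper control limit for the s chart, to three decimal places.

2.778

s̄ = (1.7 + 1.3 + 1.6 + 2.3 + 0.8 + 1.4 + 2.0 + 1.6 + 1.5) / 9 = 1.5778
UCL_s = B₄·s̄ = 1.761 × 1.5778 = 2.7785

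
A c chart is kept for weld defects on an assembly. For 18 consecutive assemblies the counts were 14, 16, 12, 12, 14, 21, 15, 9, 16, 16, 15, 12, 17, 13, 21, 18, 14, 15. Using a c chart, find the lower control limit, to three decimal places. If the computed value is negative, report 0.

3.381

c̄ = (14 + 16 + 12 + 12 + 14 + 21 + 15 + 9 + 16 + 16 + 15 + 12 + 17 + 13 + 21 + 18 + 14 + 15) / 18 = 270 / 18 = 15.0000
LCL = c̄ − 3√c̄ = 15.0000 − 3 × 3.8730 = 3.3810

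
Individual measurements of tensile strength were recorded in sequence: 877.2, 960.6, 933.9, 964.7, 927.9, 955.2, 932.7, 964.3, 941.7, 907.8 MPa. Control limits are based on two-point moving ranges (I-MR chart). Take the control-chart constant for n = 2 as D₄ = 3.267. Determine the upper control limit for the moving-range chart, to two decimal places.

114.56

Moving ranges: 83.4, 26.7, 30.8, 36.8, 27.3, 22.5, 31.6, 22.6, 33.9; M̄R̄ = 315.6000 / 9 = 35.0667
UCL_MR = D₄·M̄R̄ = 3.267 × 35.0667 = 114.5628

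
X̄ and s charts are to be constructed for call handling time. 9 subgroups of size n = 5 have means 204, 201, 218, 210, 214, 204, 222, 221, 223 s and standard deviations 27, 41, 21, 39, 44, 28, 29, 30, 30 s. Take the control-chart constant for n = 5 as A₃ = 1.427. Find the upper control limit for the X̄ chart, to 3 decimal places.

X̄̄ = (204 + 201 + 218 + 210 + 214 + 204 + 222 + 221 + 223) / 9 = 213.0000
s̄ = (27 + 41 + 21 + 39 + 44 + 28 + 29 + 30 + 30) / 9 = 32.1111
UCL = X̄̄ + A₃·s̄ = 213.0000 + 1.427 × 32.1111 = 258.8226

258.823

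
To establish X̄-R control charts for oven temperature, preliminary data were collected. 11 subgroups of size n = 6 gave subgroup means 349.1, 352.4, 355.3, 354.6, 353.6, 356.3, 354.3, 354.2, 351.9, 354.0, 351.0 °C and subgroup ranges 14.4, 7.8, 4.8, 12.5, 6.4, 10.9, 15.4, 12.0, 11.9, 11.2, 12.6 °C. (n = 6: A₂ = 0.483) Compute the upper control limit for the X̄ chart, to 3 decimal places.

X̄̄ = (349.1 + 352.4 + 355.3 + 354.6 + 353.6 + 356.3 + 354.3 + 354.2 + 351.9 + 354.0 + 351.0) / 11 = 3886.7000 / 11 = 353.3364
R̄ = (14.4 + 7.8 + 4.8 + 12.5 + 6.4 + 10.9 + 15.4 + 12.0 + 11.9 + 11.2 + 12.6) / 11 = 119.9000 / 11 = 10.9000
UCL = X̄̄ + A₂·R̄ = 353.3364 + 0.483 × 10.9000 = 358.6011

358.601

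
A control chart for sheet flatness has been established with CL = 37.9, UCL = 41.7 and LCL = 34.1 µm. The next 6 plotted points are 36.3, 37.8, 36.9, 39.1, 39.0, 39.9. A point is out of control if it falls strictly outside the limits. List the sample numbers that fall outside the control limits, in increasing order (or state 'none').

All 6 points lie within [34.1, 41.7].

none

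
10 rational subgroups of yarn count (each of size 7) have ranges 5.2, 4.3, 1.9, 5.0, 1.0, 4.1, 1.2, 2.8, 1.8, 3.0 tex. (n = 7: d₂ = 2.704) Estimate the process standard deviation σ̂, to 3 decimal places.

R̄ = (5.2 + 4.3 + 1.9 + 5.0 + 1.0 + 4.1 + 1.2 + 2.8 + 1.8 + 3.0) / 10 = 3.0300
σ̂ = R̄ / d₂ = 3.0300 / 2.704 = 1.1206

1.121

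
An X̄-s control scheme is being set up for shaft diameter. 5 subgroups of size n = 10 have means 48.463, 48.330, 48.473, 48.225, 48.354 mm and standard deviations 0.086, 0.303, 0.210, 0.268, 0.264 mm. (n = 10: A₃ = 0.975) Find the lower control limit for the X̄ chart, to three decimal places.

48.148

X̄̄ = (48.463 + 48.330 + 48.473 + 48.225 + 48.354) / 5 = 48.3690
s̄ = (0.086 + 0.303 + 0.210 + 0.268 + 0.264) / 5 = 0.2262
LCL = X̄̄ − A₃·s̄ = 48.3690 − 0.975 × 0.2262 = 48.1485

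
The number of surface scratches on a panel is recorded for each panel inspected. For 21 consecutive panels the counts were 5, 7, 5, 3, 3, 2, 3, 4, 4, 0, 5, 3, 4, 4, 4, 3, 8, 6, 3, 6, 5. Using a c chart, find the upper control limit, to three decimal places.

10.249

c̄ = (5 + 7 + 5 + 3 + 3 + 2 + 3 + 4 + 4 + 0 + 5 + 3 + 4 + 4 + 4 + 3 + 8 + 6 + 3 + 6 + 5) / 21 = 87 / 21 = 4.1429
UCL = c̄ + 3√c̄ = 4.1429 + 3 × √4.1429 = 4.1429 + 3 × 2.0354 = 10.2491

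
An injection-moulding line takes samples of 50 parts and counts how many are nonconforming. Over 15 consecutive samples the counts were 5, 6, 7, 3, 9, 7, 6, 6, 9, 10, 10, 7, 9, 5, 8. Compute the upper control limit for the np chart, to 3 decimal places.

14.552

p̄ = Σdᵢ / (k·n) = 107 / (15 × 50) = 0.14267
UCL = np̄ + 3·√(np̄(1−p̄)) = 7.1333 + 3 × √(7.1333×0.85733) = 7.1333 + 3 × 2.4730 = 14.5523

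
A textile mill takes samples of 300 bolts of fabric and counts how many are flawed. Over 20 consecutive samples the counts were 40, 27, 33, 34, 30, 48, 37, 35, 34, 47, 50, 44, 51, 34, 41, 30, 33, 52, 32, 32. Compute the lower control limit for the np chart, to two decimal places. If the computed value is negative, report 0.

p̄ = Σdᵢ / (k·n) = 764 / (20 × 300) = 0.12733
LCL = np̄ − 3·√(np̄(1−p̄)) = 38.2000 − 3 × 5.7737 = 20.8788

20.88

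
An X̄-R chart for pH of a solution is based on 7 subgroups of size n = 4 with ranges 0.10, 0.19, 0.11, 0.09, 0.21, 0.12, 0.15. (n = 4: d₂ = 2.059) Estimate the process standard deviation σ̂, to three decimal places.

0.067

R̄ = (0.10 + 0.19 + 0.11 + 0.09 + 0.21 + 0.12 + 0.15) / 7 = 0.1386
σ̂ = R̄ / d₂ = 0.1386 / 2.059 = 0.0673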